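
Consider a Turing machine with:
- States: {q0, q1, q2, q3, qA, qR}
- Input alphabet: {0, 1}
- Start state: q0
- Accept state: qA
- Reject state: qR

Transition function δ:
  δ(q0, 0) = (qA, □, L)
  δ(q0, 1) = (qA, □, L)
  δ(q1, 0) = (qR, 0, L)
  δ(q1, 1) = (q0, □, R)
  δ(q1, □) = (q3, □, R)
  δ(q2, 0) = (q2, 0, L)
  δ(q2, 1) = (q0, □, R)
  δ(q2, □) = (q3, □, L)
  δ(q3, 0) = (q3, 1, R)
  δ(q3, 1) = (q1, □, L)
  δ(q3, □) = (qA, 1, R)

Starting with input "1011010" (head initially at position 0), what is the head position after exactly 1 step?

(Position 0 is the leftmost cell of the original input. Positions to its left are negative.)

Execution trace (head position shown):
Step 0: [q0]1011010  (head at position 0)
Step 1: move left → [qA]□□011010  (head at position -1)

After 1 step, the head is at position -1.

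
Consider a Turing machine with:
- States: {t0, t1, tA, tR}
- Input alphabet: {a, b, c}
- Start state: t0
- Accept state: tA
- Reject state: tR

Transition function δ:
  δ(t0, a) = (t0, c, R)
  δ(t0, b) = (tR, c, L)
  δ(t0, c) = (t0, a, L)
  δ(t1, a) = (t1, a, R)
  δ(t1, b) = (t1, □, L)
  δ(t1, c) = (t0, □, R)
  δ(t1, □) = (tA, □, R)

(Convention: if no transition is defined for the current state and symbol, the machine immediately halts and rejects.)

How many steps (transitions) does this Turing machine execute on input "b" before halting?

Execution trace:
Initial: [t0]b
Step 1: δ(t0, b) = (tR, c, L) → [tR]□c

The machine reaches the reject state tR and halts.

The machine executed 1 step before halting.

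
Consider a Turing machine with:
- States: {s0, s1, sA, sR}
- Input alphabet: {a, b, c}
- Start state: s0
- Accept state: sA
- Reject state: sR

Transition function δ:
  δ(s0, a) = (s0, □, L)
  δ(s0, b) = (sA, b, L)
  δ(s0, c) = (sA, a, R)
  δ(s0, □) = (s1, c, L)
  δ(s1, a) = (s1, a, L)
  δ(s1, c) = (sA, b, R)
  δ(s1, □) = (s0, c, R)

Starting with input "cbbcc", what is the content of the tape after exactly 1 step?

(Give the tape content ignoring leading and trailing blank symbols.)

Execution trace:
Initial: [s0]cbbcc
Step 1: δ(s0, c) = (sA, a, R) → a[sA]bbcc

The machine reaches the accept state sA and halts.

After 1 step, the tape (ignoring leading/trailing blanks) is: abbcc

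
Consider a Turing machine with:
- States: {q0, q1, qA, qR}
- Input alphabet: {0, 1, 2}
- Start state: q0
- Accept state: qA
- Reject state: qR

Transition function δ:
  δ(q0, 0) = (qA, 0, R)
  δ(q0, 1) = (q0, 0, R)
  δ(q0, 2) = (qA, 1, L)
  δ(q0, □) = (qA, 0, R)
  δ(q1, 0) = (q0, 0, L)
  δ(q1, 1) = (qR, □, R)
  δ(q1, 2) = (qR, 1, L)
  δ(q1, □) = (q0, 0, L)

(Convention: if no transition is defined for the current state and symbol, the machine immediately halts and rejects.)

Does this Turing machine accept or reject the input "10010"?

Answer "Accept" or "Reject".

Execution trace:
Initial: [q0]10010
Step 1: δ(q0, 1) = (q0, 0, R) → 0[q0]0010
Step 2: δ(q0, 0) = (qA, 0, R) → 00[qA]010

The machine reaches the accept state qA and halts.

Answer: Accept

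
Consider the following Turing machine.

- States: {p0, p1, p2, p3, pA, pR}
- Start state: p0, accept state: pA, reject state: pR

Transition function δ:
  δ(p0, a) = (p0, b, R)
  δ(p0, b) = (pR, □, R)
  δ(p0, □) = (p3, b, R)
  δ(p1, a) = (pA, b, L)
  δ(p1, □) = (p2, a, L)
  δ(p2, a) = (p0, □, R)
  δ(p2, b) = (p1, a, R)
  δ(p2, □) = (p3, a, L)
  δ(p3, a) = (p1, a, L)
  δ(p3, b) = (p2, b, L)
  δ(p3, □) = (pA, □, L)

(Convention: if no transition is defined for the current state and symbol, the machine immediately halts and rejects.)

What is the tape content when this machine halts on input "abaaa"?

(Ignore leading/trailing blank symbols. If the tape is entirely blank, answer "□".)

Execution trace:
Initial: [p0]abaaa
Step 1: δ(p0, a) = (p0, b, R) → b[p0]baaa
Step 2: δ(p0, b) = (pR, □, R) → b□[pR]aaa

The machine reaches the reject state pR and halts.

Final tape (ignoring leading/trailing blanks): b□aaa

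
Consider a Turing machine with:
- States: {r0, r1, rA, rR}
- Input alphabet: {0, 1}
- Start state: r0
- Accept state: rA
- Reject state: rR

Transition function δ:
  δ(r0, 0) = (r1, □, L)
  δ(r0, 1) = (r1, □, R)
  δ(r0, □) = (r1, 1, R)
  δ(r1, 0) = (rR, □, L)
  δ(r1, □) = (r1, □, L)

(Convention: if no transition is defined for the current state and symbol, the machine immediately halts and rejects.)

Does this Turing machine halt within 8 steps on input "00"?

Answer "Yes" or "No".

Execution trace:
Initial: [r0]00
Step 1: δ(r0, 0) = (r1, □, L) → [r1]□□0
Step 2: δ(r1, □) = (r1, □, L) → [r1]□□□0
Step 3: δ(r1, □) = (r1, □, L) → [r1]□□□□0
Step 4: δ(r1, □) = (r1, □, L) → [r1]□□□□□0
Step 5: δ(r1, □) = (r1, □, L) → [r1]□□□□□□0
Step 6: δ(r1, □) = (r1, □, L) → [r1]□□□□□□□0
Step 7: δ(r1, □) = (r1, □, L) → [r1]□□□□□□□□0
Step 8: δ(r1, □) = (r1, □, L) → [r1]□□□□□□□□□0

The machine has not reached a halting state after 8 steps.
The machine did not halt within the 8-step bound.

Answer: No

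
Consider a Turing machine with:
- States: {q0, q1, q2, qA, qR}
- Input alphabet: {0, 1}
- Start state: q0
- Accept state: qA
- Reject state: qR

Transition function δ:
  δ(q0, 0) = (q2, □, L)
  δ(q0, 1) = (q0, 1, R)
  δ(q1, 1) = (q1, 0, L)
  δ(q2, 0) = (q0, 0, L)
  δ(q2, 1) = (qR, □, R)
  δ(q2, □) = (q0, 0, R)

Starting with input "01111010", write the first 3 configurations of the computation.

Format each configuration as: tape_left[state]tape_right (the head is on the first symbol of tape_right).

Transitions applied:
Step 1: δ(q0, 0) = (q2, □, L)
Step 2: δ(q2, □) = (q0, 0, R)

The first 3 configurations are:
[q0]01111010 ⊢ [q2]□□1111010 ⊢ 0[q0]□1111010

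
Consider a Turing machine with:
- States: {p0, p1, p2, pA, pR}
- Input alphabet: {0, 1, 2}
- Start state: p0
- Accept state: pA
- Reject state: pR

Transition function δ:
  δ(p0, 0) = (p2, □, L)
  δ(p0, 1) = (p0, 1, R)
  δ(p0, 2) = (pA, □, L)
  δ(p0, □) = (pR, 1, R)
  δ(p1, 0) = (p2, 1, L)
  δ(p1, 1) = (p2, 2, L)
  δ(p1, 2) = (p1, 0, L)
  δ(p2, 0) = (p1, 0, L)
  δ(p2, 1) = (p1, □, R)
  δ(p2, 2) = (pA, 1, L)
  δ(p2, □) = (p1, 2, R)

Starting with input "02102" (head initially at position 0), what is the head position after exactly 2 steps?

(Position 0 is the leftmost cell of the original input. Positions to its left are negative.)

Execution trace (head position shown):
Step 0: [p0]02102  (head at position 0)
Step 1: move left → [p2]□□2102  (head at position -1)
Step 2: move right → 2[p1]□2102  (head at position 0)

After 2 steps, the head is at position 0.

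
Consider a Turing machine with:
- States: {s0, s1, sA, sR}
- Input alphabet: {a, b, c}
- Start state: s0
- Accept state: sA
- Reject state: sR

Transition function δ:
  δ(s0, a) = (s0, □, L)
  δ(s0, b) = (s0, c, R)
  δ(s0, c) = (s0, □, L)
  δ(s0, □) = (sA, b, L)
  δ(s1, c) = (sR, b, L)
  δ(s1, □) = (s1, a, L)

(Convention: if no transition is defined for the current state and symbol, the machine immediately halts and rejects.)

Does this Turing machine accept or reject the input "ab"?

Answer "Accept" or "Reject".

Execution trace:
Initial: [s0]ab
Step 1: δ(s0, a) = (s0, □, L) → [s0]□□b
Step 2: δ(s0, □) = (sA, b, L) → [sA]□b□b

The machine reaches the accept state sA and halts.

Answer: Accept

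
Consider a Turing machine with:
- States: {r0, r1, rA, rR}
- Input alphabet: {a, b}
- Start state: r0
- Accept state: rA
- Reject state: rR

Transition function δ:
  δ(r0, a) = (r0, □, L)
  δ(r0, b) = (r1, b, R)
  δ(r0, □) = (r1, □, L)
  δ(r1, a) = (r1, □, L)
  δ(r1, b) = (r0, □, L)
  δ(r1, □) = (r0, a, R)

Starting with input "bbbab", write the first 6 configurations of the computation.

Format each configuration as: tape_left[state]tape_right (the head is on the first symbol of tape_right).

Transitions applied:
Step 1: δ(r0, b) = (r1, b, R)
Step 2: δ(r1, b) = (r0, □, L)
Step 3: δ(r0, b) = (r1, b, R)
Step 4: δ(r1, □) = (r0, a, R)
Step 5: δ(r0, b) = (r1, b, R)

The first 6 configurations are:
[r0]bbbab ⊢ b[r1]bbab ⊢ [r0]b□bab ⊢ b[r1]□bab ⊢ ba[r0]bab ⊢ bab[r1]ab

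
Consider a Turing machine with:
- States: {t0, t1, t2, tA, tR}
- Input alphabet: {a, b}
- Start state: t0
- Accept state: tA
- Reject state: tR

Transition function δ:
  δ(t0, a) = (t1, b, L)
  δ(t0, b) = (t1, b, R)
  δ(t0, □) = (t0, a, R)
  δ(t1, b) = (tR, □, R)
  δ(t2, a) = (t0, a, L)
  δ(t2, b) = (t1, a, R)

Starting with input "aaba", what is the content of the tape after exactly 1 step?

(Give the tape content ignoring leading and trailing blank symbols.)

Execution trace:
Initial: [t0]aaba
Step 1: δ(t0, a) = (t1, b, L) → [t1]□baba

No transition is defined for δ(t1, □). By convention the machine halts and rejects.

After 1 step, the tape (ignoring leading/trailing blanks) is: baba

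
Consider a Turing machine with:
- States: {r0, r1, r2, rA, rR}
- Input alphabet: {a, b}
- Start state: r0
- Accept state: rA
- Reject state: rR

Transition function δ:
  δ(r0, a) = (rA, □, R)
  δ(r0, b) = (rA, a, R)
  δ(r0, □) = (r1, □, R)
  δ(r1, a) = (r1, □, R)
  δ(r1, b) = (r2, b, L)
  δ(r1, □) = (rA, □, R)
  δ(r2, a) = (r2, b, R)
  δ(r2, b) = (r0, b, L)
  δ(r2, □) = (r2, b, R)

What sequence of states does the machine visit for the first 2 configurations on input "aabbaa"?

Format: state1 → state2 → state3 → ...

Execution trace:
Initial: [r0]aabbaa
Step 1: δ(r0, a) = (rA, □, R) → □[rA]abbaa

The machine reaches the accept state rA and halts.

State sequence: r0 → rA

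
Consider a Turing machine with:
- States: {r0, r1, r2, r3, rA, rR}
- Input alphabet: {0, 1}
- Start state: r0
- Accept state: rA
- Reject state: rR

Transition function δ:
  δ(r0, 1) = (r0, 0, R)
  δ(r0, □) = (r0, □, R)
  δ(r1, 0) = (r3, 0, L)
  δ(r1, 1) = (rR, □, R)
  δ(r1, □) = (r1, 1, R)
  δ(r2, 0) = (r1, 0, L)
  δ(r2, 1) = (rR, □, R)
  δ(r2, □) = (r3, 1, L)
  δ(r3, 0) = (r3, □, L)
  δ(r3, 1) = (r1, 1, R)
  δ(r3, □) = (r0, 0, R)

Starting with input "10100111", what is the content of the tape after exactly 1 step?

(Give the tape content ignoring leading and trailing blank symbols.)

Execution trace:
Initial: [r0]10100111
Step 1: δ(r0, 1) = (r0, 0, R) → 0[r0]0100111

No transition is defined for δ(r0, 0). By convention the machine halts and rejects.

After 1 step, the tape (ignoring leading/trailing blanks) is: 00100111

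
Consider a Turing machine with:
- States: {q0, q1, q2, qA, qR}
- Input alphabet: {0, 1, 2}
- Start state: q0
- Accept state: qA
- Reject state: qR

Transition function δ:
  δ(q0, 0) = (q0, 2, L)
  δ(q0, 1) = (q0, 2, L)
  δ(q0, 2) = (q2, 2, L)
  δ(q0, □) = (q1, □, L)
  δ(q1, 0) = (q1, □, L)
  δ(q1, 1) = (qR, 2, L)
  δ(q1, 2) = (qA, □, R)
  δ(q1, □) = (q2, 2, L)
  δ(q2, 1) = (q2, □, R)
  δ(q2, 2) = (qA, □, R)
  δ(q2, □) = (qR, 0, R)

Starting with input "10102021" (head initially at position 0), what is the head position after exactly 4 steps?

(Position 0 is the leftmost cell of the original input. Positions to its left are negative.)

Execution trace (head position shown):
Step 0: [q0]10102021  (head at position 0)
Step 1: move left → [q0]□20102021  (head at position -1)
Step 2: move left → [q1]□□20102021  (head at position -2)
Step 3: move left → [q2]□2□20102021  (head at position -3)
Step 4: move right → 0[qR]2□20102021  (head at position -2)

After 4 steps, the head is at position -2.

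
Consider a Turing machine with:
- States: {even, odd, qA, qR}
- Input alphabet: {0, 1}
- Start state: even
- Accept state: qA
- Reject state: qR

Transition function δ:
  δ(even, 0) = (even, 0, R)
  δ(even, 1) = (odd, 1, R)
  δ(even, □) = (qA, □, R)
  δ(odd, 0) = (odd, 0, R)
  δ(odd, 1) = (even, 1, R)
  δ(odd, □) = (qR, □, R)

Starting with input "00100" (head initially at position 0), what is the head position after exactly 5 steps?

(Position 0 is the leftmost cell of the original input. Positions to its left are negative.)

Execution trace (head position shown):
Step 0: [even]00100  (head at position 0)
Step 1: move right → 0[even]0100  (head at position 1)
Step 2: move right → 00[even]100  (head at position 2)
Step 3: move right → 001[odd]00  (head at position 3)
Step 4: move right → 0010[odd]0  (head at position 4)
Step 5: move right → 00100[odd]□  (head at position 5)

After 5 steps, the head is at position 5.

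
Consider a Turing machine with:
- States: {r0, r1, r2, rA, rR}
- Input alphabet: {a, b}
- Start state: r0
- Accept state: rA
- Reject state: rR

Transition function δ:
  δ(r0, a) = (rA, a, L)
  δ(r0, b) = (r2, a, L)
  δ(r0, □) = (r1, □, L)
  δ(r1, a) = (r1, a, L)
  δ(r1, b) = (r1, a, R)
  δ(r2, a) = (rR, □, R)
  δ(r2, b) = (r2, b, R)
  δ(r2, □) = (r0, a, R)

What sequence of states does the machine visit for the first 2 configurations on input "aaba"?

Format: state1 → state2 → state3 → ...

Execution trace:
Initial: [r0]aaba
Step 1: δ(r0, a) = (rA, a, L) → [rA]□aaba

The machine reaches the accept state rA and halts.

State sequence: r0 → rA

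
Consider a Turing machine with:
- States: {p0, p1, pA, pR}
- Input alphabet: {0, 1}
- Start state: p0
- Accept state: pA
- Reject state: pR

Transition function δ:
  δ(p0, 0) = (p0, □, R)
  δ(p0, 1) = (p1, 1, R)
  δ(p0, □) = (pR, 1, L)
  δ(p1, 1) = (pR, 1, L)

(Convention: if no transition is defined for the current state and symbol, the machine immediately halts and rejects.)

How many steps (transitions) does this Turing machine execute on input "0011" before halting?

Execution trace:
Initial: [p0]0011
Step 1: δ(p0, 0) = (p0, □, R) → □[p0]011
Step 2: δ(p0, 0) = (p0, □, R) → □□[p0]11
Step 3: δ(p0, 1) = (p1, 1, R) → □□1[p1]1
Step 4: δ(p1, 1) = (pR, 1, L) → □□[pR]11

The machine reaches the reject state pR and halts.

The machine executed 4 steps before halting.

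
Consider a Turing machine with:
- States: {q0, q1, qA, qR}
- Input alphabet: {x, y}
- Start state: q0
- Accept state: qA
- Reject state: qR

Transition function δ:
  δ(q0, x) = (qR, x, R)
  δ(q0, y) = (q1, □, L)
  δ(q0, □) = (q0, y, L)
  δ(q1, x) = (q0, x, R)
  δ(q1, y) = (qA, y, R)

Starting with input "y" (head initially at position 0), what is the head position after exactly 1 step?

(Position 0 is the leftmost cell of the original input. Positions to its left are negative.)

Execution trace (head position shown):
Step 0: [q0]y  (head at position 0)
Step 1: move left → [q1]□□  (head at position -1)

After 1 step, the head is at position -1.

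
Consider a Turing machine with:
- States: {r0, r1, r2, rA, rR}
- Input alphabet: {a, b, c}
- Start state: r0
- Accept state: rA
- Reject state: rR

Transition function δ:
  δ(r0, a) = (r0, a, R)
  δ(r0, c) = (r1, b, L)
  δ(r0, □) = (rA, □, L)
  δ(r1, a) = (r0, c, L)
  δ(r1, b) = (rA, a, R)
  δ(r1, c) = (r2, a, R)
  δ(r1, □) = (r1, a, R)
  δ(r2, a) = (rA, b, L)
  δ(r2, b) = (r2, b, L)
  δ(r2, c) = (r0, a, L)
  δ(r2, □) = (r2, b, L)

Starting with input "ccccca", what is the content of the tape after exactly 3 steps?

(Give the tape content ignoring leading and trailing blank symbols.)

Execution trace:
Initial: [r0]ccccca
Step 1: δ(r0, c) = (r1, b, L) → [r1]□bcccca
Step 2: δ(r1, □) = (r1, a, R) → a[r1]bcccca
Step 3: δ(r1, b) = (rA, a, R) → aa[rA]cccca

The machine reaches the accept state rA and halts.

After 3 steps, the tape (ignoring leading/trailing blanks) is: aacccca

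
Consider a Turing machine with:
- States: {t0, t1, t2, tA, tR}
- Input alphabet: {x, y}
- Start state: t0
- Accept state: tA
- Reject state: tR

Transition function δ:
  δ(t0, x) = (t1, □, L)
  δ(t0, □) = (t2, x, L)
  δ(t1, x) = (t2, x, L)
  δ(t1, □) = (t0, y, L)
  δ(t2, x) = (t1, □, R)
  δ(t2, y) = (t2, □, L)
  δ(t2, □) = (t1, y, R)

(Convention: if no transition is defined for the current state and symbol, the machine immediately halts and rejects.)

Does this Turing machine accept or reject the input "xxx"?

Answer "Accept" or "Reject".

Execution trace:
Initial: [t0]xxx
Step 1: δ(t0, x) = (t1, □, L) → [t1]□□xx
Step 2: δ(t1, □) = (t0, y, L) → [t0]□y□xx
Step 3: δ(t0, □) = (t2, x, L) → [t2]□xy□xx
Step 4: δ(t2, □) = (t1, y, R) → y[t1]xy□xx
Step 5: δ(t1, x) = (t2, x, L) → [t2]yxy□xx
Step 6: δ(t2, y) = (t2, □, L) → [t2]□□xy□xx
Step 7: δ(t2, □) = (t1, y, R) → y[t1]□xy□xx
Step 8: δ(t1, □) = (t0, y, L) → [t0]yyxy□xx

No transition is defined for δ(t0, y). By convention the machine halts and rejects.

Answer: Reject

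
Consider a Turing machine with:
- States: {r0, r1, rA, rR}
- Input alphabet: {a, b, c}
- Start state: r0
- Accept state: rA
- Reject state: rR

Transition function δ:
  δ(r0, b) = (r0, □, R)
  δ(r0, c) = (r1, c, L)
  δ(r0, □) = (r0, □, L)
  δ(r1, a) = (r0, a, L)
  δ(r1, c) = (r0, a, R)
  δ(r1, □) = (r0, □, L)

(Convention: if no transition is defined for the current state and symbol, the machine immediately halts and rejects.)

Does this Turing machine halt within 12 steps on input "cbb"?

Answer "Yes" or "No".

Execution trace:
Initial: [r0]cbb
Step 1: δ(r0, c) = (r1, c, L) → [r1]□cbb
Step 2: δ(r1, □) = (r0, □, L) → [r0]□□cbb
Step 3: δ(r0, □) = (r0, □, L) → [r0]□□□cbb
Step 4: δ(r0, □) = (r0, □, L) → [r0]□□□□cbb
Step 5: δ(r0, □) = (r0, □, L) → [r0]□□□□□cbb
Step 6: δ(r0, □) = (r0, □, L) → [r0]□□□□□□cbb
Step 7: δ(r0, □) = (r0, □, L) → [r0]□□□□□□□cbb
Step 8: δ(r0, □) = (r0, □, L) → [r0]□□□□□□□□cbb
Step 9: δ(r0, □) = (r0, □, L) → [r0]□□□□□□□□□cbb
Step 10: δ(r0, □) = (r0, □, L) → [r0]□□□□□□□□□□cbb
Step 11: δ(r0, □) = (r0, □, L) → [r0]□□□□□□□□□□□cbb
Step 12: δ(r0, □) = (r0, □, L) → [r0]□□□□□□□□□□□□cbb

The machine has not reached a halting state after 12 steps.
The machine did not halt within the 12-step bound.

Answer: No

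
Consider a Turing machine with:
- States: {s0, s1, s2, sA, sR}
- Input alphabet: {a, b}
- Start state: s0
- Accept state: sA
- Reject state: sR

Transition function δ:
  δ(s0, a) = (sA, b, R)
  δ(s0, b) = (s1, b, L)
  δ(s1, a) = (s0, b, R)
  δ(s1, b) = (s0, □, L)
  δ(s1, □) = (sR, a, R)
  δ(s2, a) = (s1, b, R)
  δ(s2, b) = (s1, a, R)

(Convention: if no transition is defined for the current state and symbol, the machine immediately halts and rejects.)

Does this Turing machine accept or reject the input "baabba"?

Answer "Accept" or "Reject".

Execution trace:
Initial: [s0]baabba
Step 1: δ(s0, b) = (s1, b, L) → [s1]□baabba
Step 2: δ(s1, □) = (sR, a, R) → a[sR]baabba

The machine reaches the reject state sR and halts.

Answer: Reject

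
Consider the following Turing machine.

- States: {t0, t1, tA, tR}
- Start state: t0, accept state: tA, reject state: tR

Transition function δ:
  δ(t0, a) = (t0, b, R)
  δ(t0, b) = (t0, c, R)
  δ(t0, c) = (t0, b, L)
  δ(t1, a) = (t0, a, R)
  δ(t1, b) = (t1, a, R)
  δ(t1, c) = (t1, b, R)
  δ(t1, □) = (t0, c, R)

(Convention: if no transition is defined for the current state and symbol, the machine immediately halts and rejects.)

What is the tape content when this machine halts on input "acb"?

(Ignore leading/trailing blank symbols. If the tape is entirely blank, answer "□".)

Execution trace:
Initial: [t0]acb
Step 1: δ(t0, a) = (t0, b, R) → b[t0]cb
Step 2: δ(t0, c) = (t0, b, L) → [t0]bbb
Step 3: δ(t0, b) = (t0, c, R) → c[t0]bb
Step 4: δ(t0, b) = (t0, c, R) → cc[t0]b
Step 5: δ(t0, b) = (t0, c, R) → ccc[t0]□

No transition is defined for δ(t0, □). By convention the machine halts and rejects.

Final tape (ignoring leading/trailing blanks): ccc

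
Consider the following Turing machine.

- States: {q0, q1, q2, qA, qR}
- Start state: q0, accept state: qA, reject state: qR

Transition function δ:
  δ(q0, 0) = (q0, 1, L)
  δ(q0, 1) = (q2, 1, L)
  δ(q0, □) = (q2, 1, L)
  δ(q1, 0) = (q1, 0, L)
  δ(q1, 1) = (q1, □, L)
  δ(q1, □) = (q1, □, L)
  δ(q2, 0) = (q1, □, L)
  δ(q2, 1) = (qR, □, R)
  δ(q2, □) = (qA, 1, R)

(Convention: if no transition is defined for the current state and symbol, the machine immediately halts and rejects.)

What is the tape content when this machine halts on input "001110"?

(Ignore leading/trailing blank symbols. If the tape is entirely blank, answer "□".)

Execution trace:
Initial: [q0]001110
Step 1: δ(q0, 0) = (q0, 1, L) → [q0]□101110
Step 2: δ(q0, □) = (q2, 1, L) → [q2]□1101110
Step 3: δ(q2, □) = (qA, 1, R) → 1[qA]1101110

The machine reaches the accept state qA and halts.

Final tape (ignoring leading/trailing blanks): 11101110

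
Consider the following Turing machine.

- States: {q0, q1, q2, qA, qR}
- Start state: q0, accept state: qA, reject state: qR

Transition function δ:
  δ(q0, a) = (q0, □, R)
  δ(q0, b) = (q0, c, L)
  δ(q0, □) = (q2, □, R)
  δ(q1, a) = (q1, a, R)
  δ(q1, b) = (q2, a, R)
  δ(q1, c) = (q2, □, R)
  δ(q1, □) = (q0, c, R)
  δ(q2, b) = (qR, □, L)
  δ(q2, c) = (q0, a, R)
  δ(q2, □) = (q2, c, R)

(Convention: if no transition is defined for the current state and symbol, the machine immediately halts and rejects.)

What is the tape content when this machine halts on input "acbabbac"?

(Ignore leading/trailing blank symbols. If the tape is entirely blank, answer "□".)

Execution trace:
Initial: [q0]acbabbac
Step 1: δ(q0, a) = (q0, □, R) → □[q0]cbabbac

No transition is defined for δ(q0, c). By convention the machine halts and rejects.

Final tape (ignoring leading/trailing blanks): cbabbac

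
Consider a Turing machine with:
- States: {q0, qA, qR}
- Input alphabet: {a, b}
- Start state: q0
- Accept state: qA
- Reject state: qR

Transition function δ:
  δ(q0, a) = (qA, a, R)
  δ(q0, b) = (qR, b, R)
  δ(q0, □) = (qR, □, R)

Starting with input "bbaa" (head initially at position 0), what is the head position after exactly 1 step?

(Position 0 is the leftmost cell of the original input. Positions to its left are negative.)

Execution trace (head position shown):
Step 0: [q0]bbaa  (head at position 0)
Step 1: move right → b[qR]baa  (head at position 1)

After 1 step, the head is at position 1.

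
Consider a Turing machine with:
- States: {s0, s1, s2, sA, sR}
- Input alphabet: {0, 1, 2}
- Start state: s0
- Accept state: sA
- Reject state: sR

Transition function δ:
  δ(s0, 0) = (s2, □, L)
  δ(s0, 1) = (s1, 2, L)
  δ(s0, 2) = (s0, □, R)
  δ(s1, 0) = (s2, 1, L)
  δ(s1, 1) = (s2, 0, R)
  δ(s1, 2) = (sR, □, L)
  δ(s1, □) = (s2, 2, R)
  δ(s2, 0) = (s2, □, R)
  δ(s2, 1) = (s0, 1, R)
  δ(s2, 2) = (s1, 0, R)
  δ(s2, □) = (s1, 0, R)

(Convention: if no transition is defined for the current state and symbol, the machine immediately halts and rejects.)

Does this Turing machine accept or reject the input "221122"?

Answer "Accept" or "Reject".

Execution trace:
Initial: [s0]221122
Step 1: δ(s0, 2) = (s0, □, R) → □[s0]21122
Step 2: δ(s0, 2) = (s0, □, R) → □□[s0]1122
Step 3: δ(s0, 1) = (s1, 2, L) → □[s1]□2122
Step 4: δ(s1, □) = (s2, 2, R) → □2[s2]2122
Step 5: δ(s2, 2) = (s1, 0, R) → □20[s1]122
Step 6: δ(s1, 1) = (s2, 0, R) → □200[s2]22
Step 7: δ(s2, 2) = (s1, 0, R) → □2000[s1]2
Step 8: δ(s1, 2) = (sR, □, L) → □200[sR]0□

The machine reaches the reject state sR and halts.

Answer: Reject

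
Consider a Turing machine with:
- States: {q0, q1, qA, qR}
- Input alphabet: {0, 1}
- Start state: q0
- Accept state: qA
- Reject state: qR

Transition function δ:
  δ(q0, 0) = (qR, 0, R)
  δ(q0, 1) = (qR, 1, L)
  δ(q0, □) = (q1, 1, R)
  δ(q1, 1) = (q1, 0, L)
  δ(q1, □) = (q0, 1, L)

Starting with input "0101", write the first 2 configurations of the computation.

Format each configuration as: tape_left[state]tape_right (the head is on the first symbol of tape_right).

Transitions applied:
Step 1: δ(q0, 0) = (qR, 0, R)

The first 2 configurations are:
[q0]0101 ⊢ 0[qR]101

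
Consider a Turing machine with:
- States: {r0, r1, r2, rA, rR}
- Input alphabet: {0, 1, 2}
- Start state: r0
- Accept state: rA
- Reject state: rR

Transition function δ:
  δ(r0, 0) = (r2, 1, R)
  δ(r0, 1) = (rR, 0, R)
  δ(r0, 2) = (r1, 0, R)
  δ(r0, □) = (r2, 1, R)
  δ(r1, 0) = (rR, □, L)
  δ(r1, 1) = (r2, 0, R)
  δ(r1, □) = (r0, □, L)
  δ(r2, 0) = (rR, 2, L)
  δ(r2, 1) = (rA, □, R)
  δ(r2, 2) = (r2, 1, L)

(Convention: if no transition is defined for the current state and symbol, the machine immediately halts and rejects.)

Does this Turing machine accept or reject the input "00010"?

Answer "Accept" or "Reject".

Execution trace:
Initial: [r0]00010
Step 1: δ(r0, 0) = (r2, 1, R) → 1[r2]0010
Step 2: δ(r2, 0) = (rR, 2, L) → [rR]12010

The machine reaches the reject state rR and halts.

Answer: Reject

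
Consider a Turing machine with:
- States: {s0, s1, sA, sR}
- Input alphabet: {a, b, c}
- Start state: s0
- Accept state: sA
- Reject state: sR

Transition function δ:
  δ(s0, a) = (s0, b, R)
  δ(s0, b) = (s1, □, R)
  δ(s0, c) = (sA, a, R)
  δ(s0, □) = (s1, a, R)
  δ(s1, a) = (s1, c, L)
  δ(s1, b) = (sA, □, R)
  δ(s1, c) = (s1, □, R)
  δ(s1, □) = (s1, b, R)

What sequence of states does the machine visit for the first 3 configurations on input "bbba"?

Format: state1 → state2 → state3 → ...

Execution trace:
Initial: [s0]bbba
Step 1: δ(s0, b) = (s1, □, R) → □[s1]bba
Step 2: δ(s1, b) = (sA, □, R) → □□[sA]ba

The machine reaches the accept state sA and halts.

State sequence: s0 → s1 → sA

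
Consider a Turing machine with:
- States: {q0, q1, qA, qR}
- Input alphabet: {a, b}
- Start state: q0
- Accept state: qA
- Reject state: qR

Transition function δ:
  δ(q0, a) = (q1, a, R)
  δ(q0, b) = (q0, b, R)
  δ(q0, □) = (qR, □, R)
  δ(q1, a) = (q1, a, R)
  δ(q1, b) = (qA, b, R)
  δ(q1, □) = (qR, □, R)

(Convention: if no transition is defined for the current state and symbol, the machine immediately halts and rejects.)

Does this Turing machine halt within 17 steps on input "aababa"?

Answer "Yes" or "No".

Execution trace:
Initial: [q0]aababa
Step 1: δ(q0, a) = (q1, a, R) → a[q1]ababa
Step 2: δ(q1, a) = (q1, a, R) → aa[q1]baba
Step 3: δ(q1, b) = (qA, b, R) → aab[qA]aba

The machine reaches the accept state qA and halts.
The machine halted after 3 steps (within the 17-step bound).

Answer: Yes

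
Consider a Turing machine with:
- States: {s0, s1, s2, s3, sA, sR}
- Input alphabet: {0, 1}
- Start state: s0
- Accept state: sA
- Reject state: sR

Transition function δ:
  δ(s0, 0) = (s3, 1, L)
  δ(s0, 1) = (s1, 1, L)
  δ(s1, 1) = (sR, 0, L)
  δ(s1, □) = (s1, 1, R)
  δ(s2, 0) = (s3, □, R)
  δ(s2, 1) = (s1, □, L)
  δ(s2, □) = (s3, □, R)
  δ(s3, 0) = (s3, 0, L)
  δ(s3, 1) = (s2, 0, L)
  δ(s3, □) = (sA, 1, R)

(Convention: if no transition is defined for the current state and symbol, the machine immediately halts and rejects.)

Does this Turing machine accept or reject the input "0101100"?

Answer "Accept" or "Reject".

Execution trace:
Initial: [s0]0101100
Step 1: δ(s0, 0) = (s3, 1, L) → [s3]□1101100
Step 2: δ(s3, □) = (sA, 1, R) → 1[sA]1101100

The machine reaches the accept state sA and halts.

Answer: Accept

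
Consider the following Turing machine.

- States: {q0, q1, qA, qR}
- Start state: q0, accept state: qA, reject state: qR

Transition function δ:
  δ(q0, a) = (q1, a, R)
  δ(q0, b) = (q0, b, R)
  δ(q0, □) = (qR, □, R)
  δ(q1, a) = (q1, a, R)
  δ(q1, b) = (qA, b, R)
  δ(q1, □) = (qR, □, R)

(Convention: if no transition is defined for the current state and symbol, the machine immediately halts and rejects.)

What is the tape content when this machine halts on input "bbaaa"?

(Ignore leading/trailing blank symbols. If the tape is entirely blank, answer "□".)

Execution trace:
Initial: [q0]bbaaa
Step 1: δ(q0, b) = (q0, b, R) → b[q0]baaa
Step 2: δ(q0, b) = (q0, b, R) → bb[q0]aaa
Step 3: δ(q0, a) = (q1, a, R) → bba[q1]aa
Step 4: δ(q1, a) = (q1, a, R) → bbaa[q1]a
Step 5: δ(q1, a) = (q1, a, R) → bbaaa[q1]□
Step 6: δ(q1, □) = (qR, □, R) → bbaaa□[qR]□

The machine reaches the reject state qR and halts.

Final tape (ignoring leading/trailing blanks): bbaaa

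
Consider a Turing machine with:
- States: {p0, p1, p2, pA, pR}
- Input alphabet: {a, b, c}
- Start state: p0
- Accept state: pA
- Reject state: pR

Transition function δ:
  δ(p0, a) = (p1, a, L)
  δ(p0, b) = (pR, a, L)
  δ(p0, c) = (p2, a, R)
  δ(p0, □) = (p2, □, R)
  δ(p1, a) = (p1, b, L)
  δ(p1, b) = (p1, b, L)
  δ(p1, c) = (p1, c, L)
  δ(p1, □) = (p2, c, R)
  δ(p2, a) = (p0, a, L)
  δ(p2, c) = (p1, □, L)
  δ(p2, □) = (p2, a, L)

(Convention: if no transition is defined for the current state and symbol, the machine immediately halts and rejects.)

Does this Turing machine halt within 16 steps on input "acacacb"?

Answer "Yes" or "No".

Execution trace:
Initial: [p0]acacacb
Step 1: δ(p0, a) = (p1, a, L) → [p1]□acacacb
Step 2: δ(p1, □) = (p2, c, R) → c[p2]acacacb
Step 3: δ(p2, a) = (p0, a, L) → [p0]cacacacb
Step 4: δ(p0, c) = (p2, a, R) → a[p2]acacacb
Step 5: δ(p2, a) = (p0, a, L) → [p0]aacacacb
Step 6: δ(p0, a) = (p1, a, L) → [p1]□aacacacb
Step 7: δ(p1, □) = (p2, c, R) → c[p2]aacacacb
Step 8: δ(p2, a) = (p0, a, L) → [p0]caacacacb
Step 9: δ(p0, c) = (p2, a, R) → a[p2]aacacacb
Step 10: δ(p2, a) = (p0, a, L) → [p0]aaacacacb
Step 11: δ(p0, a) = (p1, a, L) → [p1]□aaacacacb
Step 12: δ(p1, □) = (p2, c, R) → c[p2]aaacacacb
Step 13: δ(p2, a) = (p0, a, L) → [p0]caaacacacb
Step 14: δ(p0, c) = (p2, a, R) → a[p2]aaacacacb
Step 15: δ(p2, a) = (p0, a, L) → [p0]aaaacacacb
Step 16: δ(p0, a) = (p1, a, L) → [p1]□aaaacacacb

The machine has not reached a halting state after 16 steps.
The machine did not halt within the 16-step bound.

Answer: No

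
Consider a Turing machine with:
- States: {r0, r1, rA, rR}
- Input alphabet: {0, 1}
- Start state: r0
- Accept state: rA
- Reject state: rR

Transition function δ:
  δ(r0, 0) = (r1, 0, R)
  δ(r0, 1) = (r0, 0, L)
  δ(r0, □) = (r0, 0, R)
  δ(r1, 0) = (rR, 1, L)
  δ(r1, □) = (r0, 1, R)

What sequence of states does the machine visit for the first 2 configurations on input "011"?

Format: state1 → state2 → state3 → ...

Execution trace:
Initial: [r0]011
Step 1: δ(r0, 0) = (r1, 0, R) → 0[r1]11

No transition is defined for δ(r1, 1). By convention the machine halts and rejects.

State sequence: r0 → r1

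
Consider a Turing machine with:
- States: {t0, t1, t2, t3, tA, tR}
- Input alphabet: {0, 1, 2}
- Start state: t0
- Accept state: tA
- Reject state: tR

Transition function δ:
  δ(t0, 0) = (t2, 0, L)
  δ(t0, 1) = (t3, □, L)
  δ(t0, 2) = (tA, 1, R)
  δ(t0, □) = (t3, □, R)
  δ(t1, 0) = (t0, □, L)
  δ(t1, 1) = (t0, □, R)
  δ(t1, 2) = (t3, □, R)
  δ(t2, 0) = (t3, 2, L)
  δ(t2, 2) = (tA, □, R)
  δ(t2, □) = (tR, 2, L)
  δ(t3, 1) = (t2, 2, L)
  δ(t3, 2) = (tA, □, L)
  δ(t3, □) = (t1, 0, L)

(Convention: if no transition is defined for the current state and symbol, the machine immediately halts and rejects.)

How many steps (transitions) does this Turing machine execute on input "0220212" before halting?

Execution trace:
Initial: [t0]0220212
Step 1: δ(t0, 0) = (t2, 0, L) → [t2]□0220212
Step 2: δ(t2, □) = (tR, 2, L) → [tR]□20220212

The machine reaches the reject state tR and halts.

The machine executed 2 steps before halting.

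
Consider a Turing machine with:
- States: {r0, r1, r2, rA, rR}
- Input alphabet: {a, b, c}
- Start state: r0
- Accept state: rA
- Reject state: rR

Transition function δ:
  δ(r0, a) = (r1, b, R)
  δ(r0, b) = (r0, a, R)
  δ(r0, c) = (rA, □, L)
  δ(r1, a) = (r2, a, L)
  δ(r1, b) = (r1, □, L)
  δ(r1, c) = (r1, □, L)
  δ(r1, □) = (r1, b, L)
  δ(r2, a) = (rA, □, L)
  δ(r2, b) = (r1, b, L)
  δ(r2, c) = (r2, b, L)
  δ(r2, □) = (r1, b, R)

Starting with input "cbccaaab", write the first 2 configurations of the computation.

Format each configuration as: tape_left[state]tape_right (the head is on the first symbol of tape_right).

Transitions applied:
Step 1: δ(r0, c) = (rA, □, L)

The first 2 configurations are:
[r0]cbccaaab ⊢ [rA]□□bccaaab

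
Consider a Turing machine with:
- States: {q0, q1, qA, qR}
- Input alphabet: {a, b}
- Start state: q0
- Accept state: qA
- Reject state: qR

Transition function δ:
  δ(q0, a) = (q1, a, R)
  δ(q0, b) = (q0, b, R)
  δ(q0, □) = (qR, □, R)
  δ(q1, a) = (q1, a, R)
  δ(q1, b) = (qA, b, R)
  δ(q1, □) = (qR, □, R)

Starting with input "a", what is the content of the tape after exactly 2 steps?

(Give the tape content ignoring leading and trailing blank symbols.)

Execution trace:
Initial: [q0]a
Step 1: δ(q0, a) = (q1, a, R) → a[q1]□
Step 2: δ(q1, □) = (qR, □, R) → a□[qR]□

The machine reaches the reject state qR and halts.

After 2 steps, the tape (ignoring leading/trailing blanks) is: a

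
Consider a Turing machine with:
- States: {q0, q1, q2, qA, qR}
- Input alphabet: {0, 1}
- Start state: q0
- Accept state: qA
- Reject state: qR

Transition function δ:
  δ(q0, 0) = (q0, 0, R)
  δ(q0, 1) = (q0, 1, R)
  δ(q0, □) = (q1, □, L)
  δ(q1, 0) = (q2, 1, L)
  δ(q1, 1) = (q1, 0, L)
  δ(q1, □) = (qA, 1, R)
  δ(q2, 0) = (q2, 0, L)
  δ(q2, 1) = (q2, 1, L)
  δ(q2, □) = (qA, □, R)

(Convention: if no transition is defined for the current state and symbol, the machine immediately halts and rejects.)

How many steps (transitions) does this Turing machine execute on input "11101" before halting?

Execution trace:
Initial: [q0]11101
Step 1: δ(q0, 1) = (q0, 1, R) → 1[q0]1101
Step 2: δ(q0, 1) = (q0, 1, R) → 11[q0]101
Step 3: δ(q0, 1) = (q0, 1, R) → 111[q0]01
Step 4: δ(q0, 0) = (q0, 0, R) → 1110[q0]1
Step 5: δ(q0, 1) = (q0, 1, R) → 11101[q0]□
Step 6: δ(q0, □) = (q1, □, L) → 1110[q1]1□
Step 7: δ(q1, 1) = (q1, 0, L) → 111[q1]00□
Step 8: δ(q1, 0) = (q2, 1, L) → 11[q2]110□
Step 9: δ(q2, 1) = (q2, 1, L) → 1[q2]1110□
Step 10: δ(q2, 1) = (q2, 1, L) → [q2]11110□
Step 11: δ(q2, 1) = (q2, 1, L) → [q2]□11110□
Step 12: δ(q2, □) = (qA, □, R) → □[qA]11110□

The machine reaches the accept state qA and halts.

The machine executed 12 steps before halting.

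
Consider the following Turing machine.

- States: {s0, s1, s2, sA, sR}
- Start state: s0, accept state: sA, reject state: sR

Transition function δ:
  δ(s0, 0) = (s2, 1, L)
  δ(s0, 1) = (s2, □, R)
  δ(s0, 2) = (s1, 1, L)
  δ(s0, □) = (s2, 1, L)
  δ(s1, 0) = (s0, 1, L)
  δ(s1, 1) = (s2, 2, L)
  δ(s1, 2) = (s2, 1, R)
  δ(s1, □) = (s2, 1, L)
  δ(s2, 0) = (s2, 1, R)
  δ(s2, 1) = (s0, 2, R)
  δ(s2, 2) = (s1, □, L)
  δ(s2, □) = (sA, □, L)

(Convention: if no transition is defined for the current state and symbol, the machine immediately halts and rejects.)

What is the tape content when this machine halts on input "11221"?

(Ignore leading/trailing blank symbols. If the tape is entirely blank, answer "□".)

Execution trace:
Initial: [s0]11221
Step 1: δ(s0, 1) = (s2, □, R) → □[s2]1221
Step 2: δ(s2, 1) = (s0, 2, R) → □2[s0]221
Step 3: δ(s0, 2) = (s1, 1, L) → □[s1]2121
Step 4: δ(s1, 2) = (s2, 1, R) → □1[s2]121
Step 5: δ(s2, 1) = (s0, 2, R) → □12[s0]21
Step 6: δ(s0, 2) = (s1, 1, L) → □1[s1]211
Step 7: δ(s1, 2) = (s2, 1, R) → □11[s2]11
Step 8: δ(s2, 1) = (s0, 2, R) → □112[s0]1
Step 9: δ(s0, 1) = (s2, □, R) → □112□[s2]□
Step 10: δ(s2, □) = (sA, □, L) → □112[sA]□□

The machine reaches the accept state sA and halts.

Final tape (ignoring leading/trailing blanks): 112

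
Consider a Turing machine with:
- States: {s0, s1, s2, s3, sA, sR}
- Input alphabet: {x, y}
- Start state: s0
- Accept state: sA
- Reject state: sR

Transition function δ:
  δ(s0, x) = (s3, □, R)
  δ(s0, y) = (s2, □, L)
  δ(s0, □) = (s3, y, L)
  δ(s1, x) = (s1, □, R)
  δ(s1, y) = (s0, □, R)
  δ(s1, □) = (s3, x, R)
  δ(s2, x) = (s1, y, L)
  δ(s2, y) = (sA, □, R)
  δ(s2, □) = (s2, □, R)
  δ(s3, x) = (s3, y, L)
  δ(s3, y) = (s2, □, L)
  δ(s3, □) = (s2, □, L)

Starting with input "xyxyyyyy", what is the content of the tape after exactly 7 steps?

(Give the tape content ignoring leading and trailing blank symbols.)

Execution trace:
Initial: [s0]xyxyyyyy
Step 1: δ(s0, x) = (s3, □, R) → □[s3]yxyyyyy
Step 2: δ(s3, y) = (s2, □, L) → [s2]□□xyyyyy
Step 3: δ(s2, □) = (s2, □, R) → □[s2]□xyyyyy
Step 4: δ(s2, □) = (s2, □, R) → □□[s2]xyyyyy
Step 5: δ(s2, x) = (s1, y, L) → □[s1]□yyyyyy
Step 6: δ(s1, □) = (s3, x, R) → □x[s3]yyyyyy
Step 7: δ(s3, y) = (s2, □, L) → □[s2]x□yyyyy

After 7 steps, the tape (ignoring leading/trailing blanks) is: x□yyyyy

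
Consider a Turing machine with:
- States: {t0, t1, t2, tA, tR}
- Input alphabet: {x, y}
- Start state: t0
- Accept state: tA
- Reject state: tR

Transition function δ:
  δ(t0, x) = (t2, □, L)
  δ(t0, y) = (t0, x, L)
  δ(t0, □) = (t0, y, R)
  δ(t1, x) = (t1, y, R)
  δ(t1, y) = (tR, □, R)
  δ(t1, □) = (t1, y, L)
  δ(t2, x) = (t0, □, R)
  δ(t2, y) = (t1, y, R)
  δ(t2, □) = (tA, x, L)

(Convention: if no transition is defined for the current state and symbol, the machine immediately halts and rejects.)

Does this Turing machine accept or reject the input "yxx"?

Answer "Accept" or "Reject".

Execution trace:
Initial: [t0]yxx
Step 1: δ(t0, y) = (t0, x, L) → [t0]□xxx
Step 2: δ(t0, □) = (t0, y, R) → y[t0]xxx
Step 3: δ(t0, x) = (t2, □, L) → [t2]y□xx
Step 4: δ(t2, y) = (t1, y, R) → y[t1]□xx
Step 5: δ(t1, □) = (t1, y, L) → [t1]yyxx
Step 6: δ(t1, y) = (tR, □, R) → □[tR]yxx

The machine reaches the reject state tR and halts.

Answer: Reject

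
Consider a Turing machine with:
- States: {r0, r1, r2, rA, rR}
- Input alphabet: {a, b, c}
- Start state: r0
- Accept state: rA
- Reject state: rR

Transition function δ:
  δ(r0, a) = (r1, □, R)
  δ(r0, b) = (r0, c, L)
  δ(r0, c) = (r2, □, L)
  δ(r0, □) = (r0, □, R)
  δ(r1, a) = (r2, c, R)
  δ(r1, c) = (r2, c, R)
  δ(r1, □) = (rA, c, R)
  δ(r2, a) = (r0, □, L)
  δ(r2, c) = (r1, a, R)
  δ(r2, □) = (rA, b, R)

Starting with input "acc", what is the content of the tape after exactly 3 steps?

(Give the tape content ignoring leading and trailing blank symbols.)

Execution trace:
Initial: [r0]acc
Step 1: δ(r0, a) = (r1, □, R) → □[r1]cc
Step 2: δ(r1, c) = (r2, c, R) → □c[r2]c
Step 3: δ(r2, c) = (r1, a, R) → □ca[r1]□

After 3 steps, the tape (ignoring leading/trailing blanks) is: ca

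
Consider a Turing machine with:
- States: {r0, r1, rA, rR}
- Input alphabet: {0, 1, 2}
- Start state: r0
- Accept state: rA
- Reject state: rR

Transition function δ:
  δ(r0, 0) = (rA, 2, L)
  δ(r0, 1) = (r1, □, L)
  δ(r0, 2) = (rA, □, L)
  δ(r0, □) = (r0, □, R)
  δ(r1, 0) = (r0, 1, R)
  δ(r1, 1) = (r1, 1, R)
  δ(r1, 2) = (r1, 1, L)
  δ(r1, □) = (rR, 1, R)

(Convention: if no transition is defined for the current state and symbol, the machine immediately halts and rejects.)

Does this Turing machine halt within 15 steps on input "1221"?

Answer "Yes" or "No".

Execution trace:
Initial: [r0]1221
Step 1: δ(r0, 1) = (r1, □, L) → [r1]□□221
Step 2: δ(r1, □) = (rR, 1, R) → 1[rR]□221

The machine reaches the reject state rR and halts.
The machine halted after 2 steps (within the 15-step bound).

Answer: Yes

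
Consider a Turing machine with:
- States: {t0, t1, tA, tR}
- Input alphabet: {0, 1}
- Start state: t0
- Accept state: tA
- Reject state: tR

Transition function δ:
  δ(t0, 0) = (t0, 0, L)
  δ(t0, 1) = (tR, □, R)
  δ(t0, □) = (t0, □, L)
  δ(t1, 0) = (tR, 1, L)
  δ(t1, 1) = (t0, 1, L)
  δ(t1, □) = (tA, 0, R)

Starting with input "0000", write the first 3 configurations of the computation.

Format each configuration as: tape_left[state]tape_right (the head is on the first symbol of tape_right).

Transitions applied:
Step 1: δ(t0, 0) = (t0, 0, L)
Step 2: δ(t0, □) = (t0, □, L)

The first 3 configurations are:
[t0]0000 ⊢ [t0]□0000 ⊢ [t0]□□0000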